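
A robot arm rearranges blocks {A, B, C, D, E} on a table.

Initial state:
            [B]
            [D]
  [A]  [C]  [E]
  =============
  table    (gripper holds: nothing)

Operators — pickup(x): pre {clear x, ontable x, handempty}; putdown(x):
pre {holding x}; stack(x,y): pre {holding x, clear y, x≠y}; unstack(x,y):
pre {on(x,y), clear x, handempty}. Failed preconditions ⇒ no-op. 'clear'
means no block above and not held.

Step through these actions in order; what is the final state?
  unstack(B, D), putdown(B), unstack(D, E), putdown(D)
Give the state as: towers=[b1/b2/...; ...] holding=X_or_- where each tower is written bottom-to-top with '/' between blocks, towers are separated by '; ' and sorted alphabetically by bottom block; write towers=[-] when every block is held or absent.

step 1 (unstack(B, D)): towers=[A; C; E/D] holding=B
step 2 (putdown(B)): towers=[A; B; C; E/D] holding=-
step 3 (unstack(D, E)): towers=[A; B; C; E] holding=D
step 4 (putdown(D)): towers=[A; B; C; D; E] holding=-

towers=[A; B; C; D; E] holding=-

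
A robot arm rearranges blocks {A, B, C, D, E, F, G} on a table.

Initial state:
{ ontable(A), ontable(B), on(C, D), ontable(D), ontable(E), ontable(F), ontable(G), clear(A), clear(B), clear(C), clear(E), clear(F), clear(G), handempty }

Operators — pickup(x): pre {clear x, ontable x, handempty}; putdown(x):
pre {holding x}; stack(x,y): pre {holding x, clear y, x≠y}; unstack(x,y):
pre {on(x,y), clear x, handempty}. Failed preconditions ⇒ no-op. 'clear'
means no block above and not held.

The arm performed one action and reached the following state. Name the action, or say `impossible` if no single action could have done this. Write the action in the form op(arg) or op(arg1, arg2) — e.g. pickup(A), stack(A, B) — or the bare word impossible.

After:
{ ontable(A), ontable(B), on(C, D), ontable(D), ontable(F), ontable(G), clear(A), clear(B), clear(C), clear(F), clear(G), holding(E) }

pickup(E)

target: towers=[A; B; D/C; F; G] holding=E
         pickup(B) → towers=[A; D/C; E; F; G] holding=B
         pickup(F) → towers=[A; B; D/C; E; G] holding=F
         pickup(G) → towers=[A; B; D/C; E; F] holding=G
         pickup(A) → towers=[B; D/C; E; F; G] holding=A
         pickup(E) → towers=[A; B; D/C; F; G] holding=E  ← match
     unstack(C, D) → towers=[A; B; D; E; F; G] holding=C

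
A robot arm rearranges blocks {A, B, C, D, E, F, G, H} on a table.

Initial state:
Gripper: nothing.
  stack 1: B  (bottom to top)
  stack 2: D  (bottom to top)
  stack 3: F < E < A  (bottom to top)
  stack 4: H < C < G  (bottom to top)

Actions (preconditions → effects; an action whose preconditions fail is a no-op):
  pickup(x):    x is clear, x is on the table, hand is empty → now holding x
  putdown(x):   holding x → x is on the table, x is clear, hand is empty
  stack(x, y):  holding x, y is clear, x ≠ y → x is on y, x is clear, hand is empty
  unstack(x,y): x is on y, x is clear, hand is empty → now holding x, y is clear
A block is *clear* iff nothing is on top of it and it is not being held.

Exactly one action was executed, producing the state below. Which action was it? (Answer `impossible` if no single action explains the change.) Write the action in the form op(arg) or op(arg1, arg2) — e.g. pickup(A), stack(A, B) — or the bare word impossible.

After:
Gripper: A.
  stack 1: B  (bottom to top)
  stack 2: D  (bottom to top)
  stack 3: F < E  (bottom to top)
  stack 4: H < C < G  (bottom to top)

unstack(A, E)

target: towers=[B; D; F/E; H/C/G] holding=A
     unstack(G, C) → towers=[B; D; F/E/A; H/C] holding=G
     unstack(A, E) → towers=[B; D; F/E; H/C/G] holding=A  ← match
         pickup(B) → towers=[D; F/E/A; H/C/G] holding=B
         pickup(D) → towers=[B; F/E/A; H/C/G] holding=D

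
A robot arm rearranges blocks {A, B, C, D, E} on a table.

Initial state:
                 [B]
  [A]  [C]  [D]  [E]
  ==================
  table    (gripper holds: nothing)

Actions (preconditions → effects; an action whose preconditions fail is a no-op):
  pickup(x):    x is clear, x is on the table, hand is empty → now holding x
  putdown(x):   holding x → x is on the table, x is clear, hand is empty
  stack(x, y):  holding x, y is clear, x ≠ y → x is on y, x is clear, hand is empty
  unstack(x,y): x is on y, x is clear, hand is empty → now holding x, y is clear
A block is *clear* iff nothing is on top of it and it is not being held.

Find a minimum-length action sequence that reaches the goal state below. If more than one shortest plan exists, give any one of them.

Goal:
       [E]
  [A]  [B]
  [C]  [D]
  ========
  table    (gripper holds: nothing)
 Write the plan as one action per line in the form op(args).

step 1 (unstack(B, E)): towers=[A; C; D; E] holding=B
step 2 (stack(B, D)): towers=[A; C; D/B; E] holding=-
step 3 (pickup(A)): towers=[C; D/B; E] holding=A
step 4 (stack(A, C)): towers=[C/A; D/B; E] holding=-
step 5 (pickup(E)): towers=[C/A; D/B] holding=E
step 6 (stack(E, B)): towers=[C/A; D/B/E] holding=-
goal check: towers=[C/A; D/B/E] holding=- — reached (length 6, optimal by BFS)

unstack(B, E)
stack(B, D)
pickup(A)
stack(A, C)
pickup(E)
stack(E, B)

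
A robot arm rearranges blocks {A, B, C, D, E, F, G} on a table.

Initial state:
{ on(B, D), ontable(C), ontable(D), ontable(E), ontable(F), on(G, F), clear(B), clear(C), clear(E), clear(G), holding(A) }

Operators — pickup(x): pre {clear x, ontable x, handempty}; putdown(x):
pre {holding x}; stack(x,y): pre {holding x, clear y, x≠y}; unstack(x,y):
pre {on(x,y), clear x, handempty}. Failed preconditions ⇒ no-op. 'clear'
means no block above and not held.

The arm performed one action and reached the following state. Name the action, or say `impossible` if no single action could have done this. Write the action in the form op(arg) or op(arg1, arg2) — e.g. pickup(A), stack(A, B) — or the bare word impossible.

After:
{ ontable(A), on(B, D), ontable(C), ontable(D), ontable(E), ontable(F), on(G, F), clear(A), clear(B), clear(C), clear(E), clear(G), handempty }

target: towers=[A; C; D/B; E; F/G] holding=-
        putdown(A) → towers=[A; C; D/B; E; F/G] holding=-  ← match
       stack(A, B) → towers=[C; D/B/A; E; F/G] holding=-
       stack(A, G) → towers=[C; D/B; E; F/G/A] holding=-
       stack(A, E) → towers=[C; D/B; E/A; F/G] holding=-
       stack(A, C) → towers=[C/A; D/B; E; F/G] holding=-

putdown(A)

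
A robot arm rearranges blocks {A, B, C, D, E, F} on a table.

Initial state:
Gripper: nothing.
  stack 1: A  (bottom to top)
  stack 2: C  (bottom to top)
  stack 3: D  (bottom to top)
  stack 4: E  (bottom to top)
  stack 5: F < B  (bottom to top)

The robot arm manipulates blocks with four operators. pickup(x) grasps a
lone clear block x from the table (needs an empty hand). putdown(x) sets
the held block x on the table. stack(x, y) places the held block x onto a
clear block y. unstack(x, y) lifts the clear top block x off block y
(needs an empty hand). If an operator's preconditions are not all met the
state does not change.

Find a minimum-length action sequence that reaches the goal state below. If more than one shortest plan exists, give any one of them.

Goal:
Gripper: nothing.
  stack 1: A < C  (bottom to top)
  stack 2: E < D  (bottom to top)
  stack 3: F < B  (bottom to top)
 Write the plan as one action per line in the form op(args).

pickup(D)
stack(D, E)
pickup(C)
stack(C, A)

step 1 (pickup(D)): towers=[A; C; E; F/B] holding=D
step 2 (stack(D, E)): towers=[A; C; E/D; F/B] holding=-
step 3 (pickup(C)): towers=[A; E/D; F/B] holding=C
step 4 (stack(C, A)): towers=[A/C; E/D; F/B] holding=-
goal check: towers=[A/C; E/D; F/B] holding=- — reached (length 4, optimal by BFS)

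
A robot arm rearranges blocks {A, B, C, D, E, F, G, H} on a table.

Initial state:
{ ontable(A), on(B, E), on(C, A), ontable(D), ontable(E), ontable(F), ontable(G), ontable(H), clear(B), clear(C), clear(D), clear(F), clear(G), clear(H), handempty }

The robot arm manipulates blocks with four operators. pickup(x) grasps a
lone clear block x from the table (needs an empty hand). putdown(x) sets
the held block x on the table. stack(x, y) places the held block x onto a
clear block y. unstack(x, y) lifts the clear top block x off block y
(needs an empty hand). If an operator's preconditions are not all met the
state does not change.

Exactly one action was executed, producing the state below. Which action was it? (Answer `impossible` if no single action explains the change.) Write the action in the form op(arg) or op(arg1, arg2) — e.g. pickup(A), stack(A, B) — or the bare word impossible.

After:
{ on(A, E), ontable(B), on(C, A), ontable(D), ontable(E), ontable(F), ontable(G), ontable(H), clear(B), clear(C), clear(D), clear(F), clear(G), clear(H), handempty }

target: towers=[B; D; E/A/C; F; G; H] holding=-
         pickup(G) → towers=[A/C; D; E/B; F; H] holding=G
         pickup(H) → towers=[A/C; D; E/B; F; G] holding=H
     unstack(B, E) → towers=[A/C; D; E; F; G; H] holding=B
         pickup(F) → towers=[A/C; D; E/B; G; H] holding=F
         pickup(D) → towers=[A/C; E/B; F; G; H] holding=D
     unstack(C, A) → towers=[A; D; E/B; F; G; H] holding=C
none of the 6 applicable actions match → impossible

impossible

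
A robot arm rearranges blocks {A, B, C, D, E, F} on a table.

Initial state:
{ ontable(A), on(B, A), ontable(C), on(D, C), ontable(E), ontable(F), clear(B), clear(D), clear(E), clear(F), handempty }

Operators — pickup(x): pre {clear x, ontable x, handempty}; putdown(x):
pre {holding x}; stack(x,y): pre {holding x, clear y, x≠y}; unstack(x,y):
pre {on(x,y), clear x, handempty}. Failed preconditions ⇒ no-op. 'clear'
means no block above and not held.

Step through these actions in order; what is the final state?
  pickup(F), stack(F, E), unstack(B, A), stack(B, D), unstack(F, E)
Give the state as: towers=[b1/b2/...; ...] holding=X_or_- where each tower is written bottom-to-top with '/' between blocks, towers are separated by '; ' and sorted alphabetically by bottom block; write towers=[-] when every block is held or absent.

towers=[A; C/D/B; E] holding=F

step 1 (pickup(F)): towers=[A/B; C/D; E] holding=F
step 2 (stack(F, E)): towers=[A/B; C/D; E/F] holding=-
step 3 (unstack(B, A)): towers=[A; C/D; E/F] holding=B
step 4 (stack(B, D)): towers=[A; C/D/B; E/F] holding=-
step 5 (unstack(F, E)): towers=[A; C/D/B; E] holding=F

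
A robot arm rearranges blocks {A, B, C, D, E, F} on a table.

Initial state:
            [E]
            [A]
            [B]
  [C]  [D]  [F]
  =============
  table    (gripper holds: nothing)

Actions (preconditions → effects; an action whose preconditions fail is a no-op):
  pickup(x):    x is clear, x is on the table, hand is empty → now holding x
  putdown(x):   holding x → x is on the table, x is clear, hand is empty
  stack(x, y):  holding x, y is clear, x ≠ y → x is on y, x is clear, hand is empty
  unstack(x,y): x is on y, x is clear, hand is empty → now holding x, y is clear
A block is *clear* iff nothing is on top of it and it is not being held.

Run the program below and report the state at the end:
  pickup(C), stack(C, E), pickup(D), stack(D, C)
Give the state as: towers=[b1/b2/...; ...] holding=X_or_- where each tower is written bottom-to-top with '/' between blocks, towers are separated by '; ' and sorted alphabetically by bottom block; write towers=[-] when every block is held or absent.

towers=[F/B/A/E/C/D] holding=-

step 1 (pickup(C)): towers=[D; F/B/A/E] holding=C
step 2 (stack(C, E)): towers=[D; F/B/A/E/C] holding=-
step 3 (pickup(D)): towers=[F/B/A/E/C] holding=D
step 4 (stack(D, C)): towers=[F/B/A/E/C/D] holding=-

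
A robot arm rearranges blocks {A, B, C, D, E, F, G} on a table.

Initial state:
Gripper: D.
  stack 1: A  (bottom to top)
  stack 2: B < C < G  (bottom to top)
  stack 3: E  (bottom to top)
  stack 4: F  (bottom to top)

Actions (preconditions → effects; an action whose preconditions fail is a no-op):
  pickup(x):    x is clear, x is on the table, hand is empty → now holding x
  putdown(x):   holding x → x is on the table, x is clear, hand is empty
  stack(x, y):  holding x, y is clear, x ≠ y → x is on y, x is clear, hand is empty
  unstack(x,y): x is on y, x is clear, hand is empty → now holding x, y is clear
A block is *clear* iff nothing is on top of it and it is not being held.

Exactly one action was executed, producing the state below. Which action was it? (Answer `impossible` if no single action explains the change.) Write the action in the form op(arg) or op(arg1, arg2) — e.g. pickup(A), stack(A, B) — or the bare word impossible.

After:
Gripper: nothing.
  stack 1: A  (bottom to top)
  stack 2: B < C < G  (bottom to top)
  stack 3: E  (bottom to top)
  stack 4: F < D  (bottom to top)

target: towers=[A; B/C/G; E; F/D] holding=-
        putdown(D) → towers=[A; B/C/G; D; E; F] holding=-
       stack(D, F) → towers=[A; B/C/G; E; F/D] holding=-  ← match
       stack(D, G) → towers=[A; B/C/G/D; E; F] holding=-
       stack(D, A) → towers=[A/D; B/C/G; E; F] holding=-
       stack(D, E) → towers=[A; B/C/G; E/D; F] holding=-

stack(D, F)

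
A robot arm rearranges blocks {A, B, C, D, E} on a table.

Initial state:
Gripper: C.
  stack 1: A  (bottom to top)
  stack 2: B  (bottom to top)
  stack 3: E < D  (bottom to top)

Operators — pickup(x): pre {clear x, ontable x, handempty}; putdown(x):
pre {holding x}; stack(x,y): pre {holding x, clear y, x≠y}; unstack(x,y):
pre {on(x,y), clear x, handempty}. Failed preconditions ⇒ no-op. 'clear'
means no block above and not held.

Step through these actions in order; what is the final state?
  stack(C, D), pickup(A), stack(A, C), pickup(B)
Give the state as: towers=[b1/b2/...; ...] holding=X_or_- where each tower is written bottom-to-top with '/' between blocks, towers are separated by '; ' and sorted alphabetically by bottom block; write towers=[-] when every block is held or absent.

towers=[E/D/C/A] holding=B

step 1 (stack(C, D)): towers=[A; B; E/D/C] holding=-
step 2 (pickup(A)): towers=[B; E/D/C] holding=A
step 3 (stack(A, C)): towers=[B; E/D/C/A] holding=-
step 4 (pickup(B)): towers=[E/D/C/A] holding=B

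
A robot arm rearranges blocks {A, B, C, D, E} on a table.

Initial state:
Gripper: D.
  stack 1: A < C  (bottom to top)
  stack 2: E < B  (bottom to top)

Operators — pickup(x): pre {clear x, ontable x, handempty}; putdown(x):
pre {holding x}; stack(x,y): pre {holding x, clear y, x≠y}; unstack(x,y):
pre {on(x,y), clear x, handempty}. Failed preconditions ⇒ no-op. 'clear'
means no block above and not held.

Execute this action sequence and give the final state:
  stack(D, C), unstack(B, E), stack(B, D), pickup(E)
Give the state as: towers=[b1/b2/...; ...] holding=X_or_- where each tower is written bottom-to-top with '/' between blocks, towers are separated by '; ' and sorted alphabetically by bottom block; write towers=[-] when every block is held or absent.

towers=[A/C/D/B] holding=E

step 1 (stack(D, C)): towers=[A/C/D; E/B] holding=-
step 2 (unstack(B, E)): towers=[A/C/D; E] holding=B
step 3 (stack(B, D)): towers=[A/C/D/B; E] holding=-
step 4 (pickup(E)): towers=[A/C/D/B] holding=E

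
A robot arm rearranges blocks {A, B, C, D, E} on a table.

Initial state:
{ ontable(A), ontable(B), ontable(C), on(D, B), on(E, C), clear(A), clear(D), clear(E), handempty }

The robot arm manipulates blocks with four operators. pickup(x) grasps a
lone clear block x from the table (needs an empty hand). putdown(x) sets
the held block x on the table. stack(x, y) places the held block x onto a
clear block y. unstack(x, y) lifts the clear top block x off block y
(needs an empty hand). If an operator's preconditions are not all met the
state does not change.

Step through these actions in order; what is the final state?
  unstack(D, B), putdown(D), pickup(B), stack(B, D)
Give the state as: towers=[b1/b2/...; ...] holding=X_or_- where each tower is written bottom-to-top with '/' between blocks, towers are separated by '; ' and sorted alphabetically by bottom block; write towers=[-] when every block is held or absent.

towers=[A; C/E; D/B] holding=-

step 1 (unstack(D, B)): towers=[A; B; C/E] holding=D
step 2 (putdown(D)): towers=[A; B; C/E; D] holding=-
step 3 (pickup(B)): towers=[A; C/E; D] holding=B
step 4 (stack(B, D)): towers=[A; C/E; D/B] holding=-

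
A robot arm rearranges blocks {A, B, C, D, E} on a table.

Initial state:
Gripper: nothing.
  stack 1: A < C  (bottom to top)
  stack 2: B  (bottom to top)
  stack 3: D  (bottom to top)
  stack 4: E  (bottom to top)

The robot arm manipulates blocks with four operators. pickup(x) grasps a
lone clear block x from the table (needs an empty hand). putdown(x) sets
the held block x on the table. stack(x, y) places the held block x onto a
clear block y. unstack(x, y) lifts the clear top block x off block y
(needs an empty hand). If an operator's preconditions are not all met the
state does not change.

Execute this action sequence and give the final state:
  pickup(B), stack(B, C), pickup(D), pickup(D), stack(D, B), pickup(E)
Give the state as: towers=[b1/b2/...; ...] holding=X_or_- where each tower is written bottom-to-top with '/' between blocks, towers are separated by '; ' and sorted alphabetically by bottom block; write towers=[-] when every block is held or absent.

towers=[A/C/B/D] holding=E

step 1 (pickup(B)): towers=[A/C; D; E] holding=B
step 2 (stack(B, C)): towers=[A/C/B; D; E] holding=-
step 3 (pickup(D)): towers=[A/C/B; E] holding=D
step 4 (pickup(D)) [no-op]: towers=[A/C/B; E] holding=D
step 5 (stack(D, B)): towers=[A/C/B/D; E] holding=-
step 6 (pickup(E)): towers=[A/C/B/D] holding=E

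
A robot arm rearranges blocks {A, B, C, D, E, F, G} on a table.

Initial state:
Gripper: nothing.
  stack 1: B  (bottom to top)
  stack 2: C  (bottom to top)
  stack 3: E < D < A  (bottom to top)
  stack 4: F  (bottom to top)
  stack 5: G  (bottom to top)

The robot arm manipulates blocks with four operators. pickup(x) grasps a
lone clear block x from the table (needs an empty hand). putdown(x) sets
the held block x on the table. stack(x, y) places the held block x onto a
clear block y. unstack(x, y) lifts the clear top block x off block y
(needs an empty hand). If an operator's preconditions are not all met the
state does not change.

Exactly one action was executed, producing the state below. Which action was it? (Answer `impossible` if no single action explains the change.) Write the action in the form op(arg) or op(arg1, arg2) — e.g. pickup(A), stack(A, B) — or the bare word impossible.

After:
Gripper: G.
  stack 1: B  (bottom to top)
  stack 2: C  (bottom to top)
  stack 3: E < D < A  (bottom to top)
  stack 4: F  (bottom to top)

pickup(G)

target: towers=[B; C; E/D/A; F] holding=G
         pickup(B) → towers=[C; E/D/A; F; G] holding=B
         pickup(F) → towers=[B; C; E/D/A; G] holding=F
         pickup(G) → towers=[B; C; E/D/A; F] holding=G  ← match
     unstack(A, D) → towers=[B; C; E/D; F; G] holding=A
         pickup(C) → towers=[B; E/D/A; F; G] holding=C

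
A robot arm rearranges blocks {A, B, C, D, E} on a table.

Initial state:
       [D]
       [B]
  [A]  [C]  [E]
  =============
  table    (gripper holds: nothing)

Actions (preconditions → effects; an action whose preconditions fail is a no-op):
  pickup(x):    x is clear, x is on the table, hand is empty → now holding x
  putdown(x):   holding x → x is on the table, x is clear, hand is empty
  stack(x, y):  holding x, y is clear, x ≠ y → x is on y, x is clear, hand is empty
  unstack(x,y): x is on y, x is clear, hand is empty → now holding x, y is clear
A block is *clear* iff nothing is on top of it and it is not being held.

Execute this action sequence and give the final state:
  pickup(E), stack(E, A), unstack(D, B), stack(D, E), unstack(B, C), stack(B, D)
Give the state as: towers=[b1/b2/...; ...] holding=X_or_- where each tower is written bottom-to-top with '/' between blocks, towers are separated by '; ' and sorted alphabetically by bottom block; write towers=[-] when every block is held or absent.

step 1 (pickup(E)): towers=[A; C/B/D] holding=E
step 2 (stack(E, A)): towers=[A/E; C/B/D] holding=-
step 3 (unstack(D, B)): towers=[A/E; C/B] holding=D
step 4 (stack(D, E)): towers=[A/E/D; C/B] holding=-
step 5 (unstack(B, C)): towers=[A/E/D; C] holding=B
step 6 (stack(B, D)): towers=[A/E/D/B; C] holding=-

towers=[A/E/D/B; C] holding=-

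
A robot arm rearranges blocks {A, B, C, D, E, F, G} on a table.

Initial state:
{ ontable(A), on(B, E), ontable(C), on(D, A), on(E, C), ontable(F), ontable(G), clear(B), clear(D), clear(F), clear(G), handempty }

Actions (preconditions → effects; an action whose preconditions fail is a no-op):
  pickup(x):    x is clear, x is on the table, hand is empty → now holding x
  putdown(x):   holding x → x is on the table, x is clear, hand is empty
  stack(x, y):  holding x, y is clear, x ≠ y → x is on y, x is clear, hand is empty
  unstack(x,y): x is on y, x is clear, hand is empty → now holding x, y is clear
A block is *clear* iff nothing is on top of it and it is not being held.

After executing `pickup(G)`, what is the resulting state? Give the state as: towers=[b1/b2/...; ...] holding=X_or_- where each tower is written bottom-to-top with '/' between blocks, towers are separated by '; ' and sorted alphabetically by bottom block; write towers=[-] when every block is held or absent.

before: towers=[A/D; C/E/B; F; G] holding=-
pre[pickup(G)]: clear(G) yes, ontable(G) yes, handempty yes
all met → apply pickup(G)
after:  towers=[A/D; C/E/B; F] holding=G

towers=[A/D; C/E/B; F] holding=G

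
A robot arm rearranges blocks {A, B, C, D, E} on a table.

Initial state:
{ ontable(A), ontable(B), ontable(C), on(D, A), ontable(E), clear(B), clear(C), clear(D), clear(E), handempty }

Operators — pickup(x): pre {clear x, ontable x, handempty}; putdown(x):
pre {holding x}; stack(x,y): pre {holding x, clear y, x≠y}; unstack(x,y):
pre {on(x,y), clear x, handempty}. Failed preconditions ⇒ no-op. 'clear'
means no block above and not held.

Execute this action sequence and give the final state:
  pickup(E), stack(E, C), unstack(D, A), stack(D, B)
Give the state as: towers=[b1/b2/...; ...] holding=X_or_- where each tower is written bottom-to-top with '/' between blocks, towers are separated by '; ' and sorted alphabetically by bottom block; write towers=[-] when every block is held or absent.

towers=[A; B/D; C/E] holding=-

step 1 (pickup(E)): towers=[A/D; B; C] holding=E
step 2 (stack(E, C)): towers=[A/D; B; C/E] holding=-
step 3 (unstack(D, A)): towers=[A; B; C/E] holding=D
step 4 (stack(D, B)): towers=[A; B/D; C/E] holding=-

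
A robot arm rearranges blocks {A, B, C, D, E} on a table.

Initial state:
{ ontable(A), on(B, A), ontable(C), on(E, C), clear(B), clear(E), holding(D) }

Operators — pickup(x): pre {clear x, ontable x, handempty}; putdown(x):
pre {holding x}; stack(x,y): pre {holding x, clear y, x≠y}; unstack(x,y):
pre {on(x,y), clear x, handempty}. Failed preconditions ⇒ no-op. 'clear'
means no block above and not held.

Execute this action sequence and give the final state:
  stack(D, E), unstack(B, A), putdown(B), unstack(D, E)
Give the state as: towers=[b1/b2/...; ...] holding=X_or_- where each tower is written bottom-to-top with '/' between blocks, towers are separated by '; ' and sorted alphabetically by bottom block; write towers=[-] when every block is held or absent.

towers=[A; B; C/E] holding=D

step 1 (stack(D, E)): towers=[A/B; C/E/D] holding=-
step 2 (unstack(B, A)): towers=[A; C/E/D] holding=B
step 3 (putdown(B)): towers=[A; B; C/E/D] holding=-
step 4 (unstack(D, E)): towers=[A; B; C/E] holding=D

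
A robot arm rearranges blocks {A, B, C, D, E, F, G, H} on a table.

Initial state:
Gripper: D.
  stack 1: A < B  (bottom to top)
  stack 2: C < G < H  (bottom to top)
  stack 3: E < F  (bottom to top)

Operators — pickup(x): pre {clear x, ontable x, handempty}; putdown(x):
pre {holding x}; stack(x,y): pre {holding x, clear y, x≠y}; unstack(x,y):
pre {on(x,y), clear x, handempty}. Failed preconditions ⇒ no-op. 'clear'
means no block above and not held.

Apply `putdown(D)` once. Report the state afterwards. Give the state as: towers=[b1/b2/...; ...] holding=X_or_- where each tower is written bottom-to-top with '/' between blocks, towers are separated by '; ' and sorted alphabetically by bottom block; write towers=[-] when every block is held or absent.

towers=[A/B; C/G/H; D; E/F] holding=-

before: towers=[A/B; C/G/H; E/F] holding=D
pre[putdown(D)]: holding(D) yes
all met → apply putdown(D)
after:  towers=[A/B; C/G/H; D; E/F] holding=-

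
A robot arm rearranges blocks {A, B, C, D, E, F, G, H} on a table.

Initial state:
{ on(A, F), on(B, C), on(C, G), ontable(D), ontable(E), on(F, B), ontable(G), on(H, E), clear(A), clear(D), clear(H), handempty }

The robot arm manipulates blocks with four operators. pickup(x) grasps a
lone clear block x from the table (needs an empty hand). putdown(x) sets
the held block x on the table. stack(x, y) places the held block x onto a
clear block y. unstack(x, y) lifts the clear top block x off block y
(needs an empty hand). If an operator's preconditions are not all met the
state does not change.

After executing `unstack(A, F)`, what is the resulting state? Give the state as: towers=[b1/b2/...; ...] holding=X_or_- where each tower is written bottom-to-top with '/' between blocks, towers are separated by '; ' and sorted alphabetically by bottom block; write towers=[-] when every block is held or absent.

towers=[D; E/H; G/C/B/F] holding=A

before: towers=[D; E/H; G/C/B/F/A] holding=-
pre[unstack(A, F)]: on(A,F) yes, clear(A) yes, handempty yes
all met → apply unstack(A, F)
after:  towers=[D; E/H; G/C/B/F] holding=A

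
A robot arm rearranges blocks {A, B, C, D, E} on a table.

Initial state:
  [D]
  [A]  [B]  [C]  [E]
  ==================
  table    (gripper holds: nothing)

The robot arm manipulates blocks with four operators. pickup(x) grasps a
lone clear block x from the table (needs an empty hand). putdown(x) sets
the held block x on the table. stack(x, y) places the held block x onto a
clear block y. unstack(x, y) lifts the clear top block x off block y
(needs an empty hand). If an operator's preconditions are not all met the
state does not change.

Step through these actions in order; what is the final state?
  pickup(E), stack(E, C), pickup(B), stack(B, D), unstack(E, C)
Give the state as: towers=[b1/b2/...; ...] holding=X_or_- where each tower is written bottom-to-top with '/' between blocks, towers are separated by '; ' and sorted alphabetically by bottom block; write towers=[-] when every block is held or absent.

step 1 (pickup(E)): towers=[A/D; B; C] holding=E
step 2 (stack(E, C)): towers=[A/D; B; C/E] holding=-
step 3 (pickup(B)): towers=[A/D; C/E] holding=B
step 4 (stack(B, D)): towers=[A/D/B; C/E] holding=-
step 5 (unstack(E, C)): towers=[A/D/B; C] holding=E

towers=[A/D/B; C] holding=E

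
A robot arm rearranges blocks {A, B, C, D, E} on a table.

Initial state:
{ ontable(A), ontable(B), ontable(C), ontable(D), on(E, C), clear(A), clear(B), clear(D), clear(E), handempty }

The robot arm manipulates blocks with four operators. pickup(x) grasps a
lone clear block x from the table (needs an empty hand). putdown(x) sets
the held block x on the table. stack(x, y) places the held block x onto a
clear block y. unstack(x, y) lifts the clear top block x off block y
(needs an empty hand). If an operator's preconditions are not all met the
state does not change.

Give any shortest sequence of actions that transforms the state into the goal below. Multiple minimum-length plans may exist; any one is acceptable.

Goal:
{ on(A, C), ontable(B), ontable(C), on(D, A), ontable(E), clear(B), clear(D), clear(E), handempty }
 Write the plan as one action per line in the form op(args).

unstack(E, C)
putdown(E)
pickup(A)
stack(A, C)
pickup(D)
stack(D, A)

step 1 (unstack(E, C)): towers=[A; B; C; D] holding=E
step 2 (putdown(E)): towers=[A; B; C; D; E] holding=-
step 3 (pickup(A)): towers=[B; C; D; E] holding=A
step 4 (stack(A, C)): towers=[B; C/A; D; E] holding=-
step 5 (pickup(D)): towers=[B; C/A; E] holding=D
step 6 (stack(D, A)): towers=[B; C/A/D; E] holding=-
goal check: towers=[B; C/A/D; E] holding=- — reached (length 6, optimal by BFS)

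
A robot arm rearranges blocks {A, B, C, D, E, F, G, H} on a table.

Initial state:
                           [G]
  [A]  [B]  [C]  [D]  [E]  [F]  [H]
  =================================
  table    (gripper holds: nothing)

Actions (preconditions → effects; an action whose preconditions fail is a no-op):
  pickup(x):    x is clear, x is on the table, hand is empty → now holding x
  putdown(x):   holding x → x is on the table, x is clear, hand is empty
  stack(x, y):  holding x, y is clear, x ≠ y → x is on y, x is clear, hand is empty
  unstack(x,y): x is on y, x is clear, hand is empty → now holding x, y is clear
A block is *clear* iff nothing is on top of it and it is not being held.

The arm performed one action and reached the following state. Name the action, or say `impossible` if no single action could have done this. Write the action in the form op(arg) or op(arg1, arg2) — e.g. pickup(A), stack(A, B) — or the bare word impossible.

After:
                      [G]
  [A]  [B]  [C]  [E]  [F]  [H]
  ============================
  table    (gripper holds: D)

target: towers=[A; B; C; E; F/G; H] holding=D
     unstack(G, F) → towers=[A; B; C; D; E; F; H] holding=G
         pickup(A) → towers=[B; C; D; E; F/G; H] holding=A
         pickup(E) → towers=[A; B; C; D; F/G; H] holding=E
         pickup(H) → towers=[A; B; C; D; E; F/G] holding=H
         pickup(B) → towers=[A; C; D; E; F/G; H] holding=B
         pickup(D) → towers=[A; B; C; E; F/G; H] holding=D  ← match
         pickup(C) → towers=[A; B; D; E; F/G; H] holding=C

pickup(D)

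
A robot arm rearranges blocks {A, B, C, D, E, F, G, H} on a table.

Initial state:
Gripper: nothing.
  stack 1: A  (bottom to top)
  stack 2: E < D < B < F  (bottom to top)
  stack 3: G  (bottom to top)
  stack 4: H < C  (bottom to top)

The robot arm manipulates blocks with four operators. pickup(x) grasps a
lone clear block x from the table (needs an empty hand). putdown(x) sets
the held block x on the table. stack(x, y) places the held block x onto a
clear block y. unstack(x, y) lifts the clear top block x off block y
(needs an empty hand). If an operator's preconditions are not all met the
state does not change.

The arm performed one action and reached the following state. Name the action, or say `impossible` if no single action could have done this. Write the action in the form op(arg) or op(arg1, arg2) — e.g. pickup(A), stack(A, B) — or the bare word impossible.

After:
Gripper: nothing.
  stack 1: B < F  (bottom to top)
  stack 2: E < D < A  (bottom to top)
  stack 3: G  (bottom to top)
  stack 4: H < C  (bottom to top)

target: towers=[B/F; E/D/A; G; H/C] holding=-
         pickup(G) → towers=[A; E/D/B/F; H/C] holding=G
         pickup(A) → towers=[E/D/B/F; G; H/C] holding=A
     unstack(F, B) → towers=[A; E/D/B; G; H/C] holding=F
     unstack(C, H) → towers=[A; E/D/B/F; G; H] holding=C
none of the 4 applicable actions match → impossible

impossible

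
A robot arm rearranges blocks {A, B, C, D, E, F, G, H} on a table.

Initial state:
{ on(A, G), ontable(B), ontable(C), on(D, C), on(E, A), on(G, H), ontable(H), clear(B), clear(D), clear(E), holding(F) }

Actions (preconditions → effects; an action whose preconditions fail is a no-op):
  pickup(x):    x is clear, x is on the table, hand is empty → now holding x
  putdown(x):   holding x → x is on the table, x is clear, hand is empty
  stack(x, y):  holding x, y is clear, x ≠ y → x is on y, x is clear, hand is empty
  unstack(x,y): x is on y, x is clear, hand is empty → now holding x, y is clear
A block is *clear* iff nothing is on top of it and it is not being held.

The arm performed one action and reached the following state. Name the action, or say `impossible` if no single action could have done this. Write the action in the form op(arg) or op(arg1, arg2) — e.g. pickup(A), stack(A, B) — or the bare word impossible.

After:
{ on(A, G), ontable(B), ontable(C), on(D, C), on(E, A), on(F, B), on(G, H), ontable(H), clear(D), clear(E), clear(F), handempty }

target: towers=[B/F; C/D; H/G/A/E] holding=-
        putdown(F) → towers=[B; C/D; F; H/G/A/E] holding=-
       stack(F, E) → towers=[B; C/D; H/G/A/E/F] holding=-
       stack(F, B) → towers=[B/F; C/D; H/G/A/E] holding=-  ← match
       stack(F, D) → towers=[B; C/D/F; H/G/A/E] holding=-

stack(F, B)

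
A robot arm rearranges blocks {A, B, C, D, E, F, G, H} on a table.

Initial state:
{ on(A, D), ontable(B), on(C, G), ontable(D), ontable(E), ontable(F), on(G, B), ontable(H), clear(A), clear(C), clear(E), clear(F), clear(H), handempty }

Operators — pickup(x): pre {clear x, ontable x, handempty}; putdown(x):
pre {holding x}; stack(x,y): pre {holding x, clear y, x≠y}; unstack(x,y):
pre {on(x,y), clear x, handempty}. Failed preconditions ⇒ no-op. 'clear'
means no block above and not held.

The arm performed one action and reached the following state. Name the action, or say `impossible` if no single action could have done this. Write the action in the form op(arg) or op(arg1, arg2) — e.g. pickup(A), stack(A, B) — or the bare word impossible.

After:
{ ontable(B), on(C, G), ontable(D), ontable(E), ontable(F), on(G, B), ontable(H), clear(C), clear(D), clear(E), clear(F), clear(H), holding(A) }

target: towers=[B/G/C; D; E; F; H] holding=A
     unstack(A, D) → towers=[B/G/C; D; E; F; H] holding=A  ← match
         pickup(E) → towers=[B/G/C; D/A; F; H] holding=E
         pickup(H) → towers=[B/G/C; D/A; E; F] holding=H
         pickup(F) → towers=[B/G/C; D/A; E; H] holding=F
     unstack(C, G) → towers=[B/G; D/A; E; F; H] holding=C

unstack(A, D)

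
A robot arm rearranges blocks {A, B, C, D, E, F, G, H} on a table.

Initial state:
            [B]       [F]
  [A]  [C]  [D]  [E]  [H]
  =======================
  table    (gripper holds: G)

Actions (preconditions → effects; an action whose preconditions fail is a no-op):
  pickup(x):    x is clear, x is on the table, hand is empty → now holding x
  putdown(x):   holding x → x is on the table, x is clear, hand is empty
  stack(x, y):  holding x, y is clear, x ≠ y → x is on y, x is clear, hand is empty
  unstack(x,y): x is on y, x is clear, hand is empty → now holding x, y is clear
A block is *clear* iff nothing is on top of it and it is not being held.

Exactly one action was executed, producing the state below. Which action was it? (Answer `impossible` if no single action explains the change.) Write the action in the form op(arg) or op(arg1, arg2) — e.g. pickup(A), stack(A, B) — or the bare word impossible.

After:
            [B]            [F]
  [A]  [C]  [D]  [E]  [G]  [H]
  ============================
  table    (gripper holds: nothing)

putdown(G)

target: towers=[A; C; D/B; E; G; H/F] holding=-
        putdown(G) → towers=[A; C; D/B; E; G; H/F] holding=-  ← match
       stack(G, A) → towers=[A/G; C; D/B; E; H/F] holding=-
       stack(G, E) → towers=[A; C; D/B; E/G; H/F] holding=-
       stack(G, B) → towers=[A; C; D/B/G; E; H/F] holding=-
       stack(G, F) → towers=[A; C; D/B; E; H/F/G] holding=-
       stack(G, C) → towers=[A; C/G; D/B; E; H/F] holding=-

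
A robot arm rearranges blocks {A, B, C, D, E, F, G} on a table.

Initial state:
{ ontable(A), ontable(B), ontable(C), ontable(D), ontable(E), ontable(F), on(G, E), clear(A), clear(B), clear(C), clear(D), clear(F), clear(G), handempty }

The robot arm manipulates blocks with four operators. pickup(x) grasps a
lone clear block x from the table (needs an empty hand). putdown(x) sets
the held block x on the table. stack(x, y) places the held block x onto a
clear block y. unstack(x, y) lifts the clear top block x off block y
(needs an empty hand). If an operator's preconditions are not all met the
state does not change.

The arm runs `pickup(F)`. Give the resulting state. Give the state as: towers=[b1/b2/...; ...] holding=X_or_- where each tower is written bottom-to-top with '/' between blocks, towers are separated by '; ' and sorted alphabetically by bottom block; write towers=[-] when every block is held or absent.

before: towers=[A; B; C; D; E/G; F] holding=-
pre[pickup(F)]: clear(F) ✓, ontable(F) ✓, handempty ✓
all met → apply pickup(F)
after:  towers=[A; B; C; D; E/G] holding=F

towers=[A; B; C; D; E/G] holding=F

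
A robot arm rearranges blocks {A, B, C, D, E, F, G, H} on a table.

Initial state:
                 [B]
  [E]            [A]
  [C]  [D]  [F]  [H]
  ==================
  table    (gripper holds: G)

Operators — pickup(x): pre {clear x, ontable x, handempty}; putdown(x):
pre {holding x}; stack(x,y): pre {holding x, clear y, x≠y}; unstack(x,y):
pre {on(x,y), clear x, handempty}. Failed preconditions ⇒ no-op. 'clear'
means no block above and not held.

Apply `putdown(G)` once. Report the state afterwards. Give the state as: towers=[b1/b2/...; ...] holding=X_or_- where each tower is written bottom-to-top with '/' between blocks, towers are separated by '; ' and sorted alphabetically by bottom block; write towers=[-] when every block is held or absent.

before: towers=[C/E; D; F; H/A/B] holding=G
pre[putdown(G)]: holding(G) ok
all met → apply putdown(G)
after:  towers=[C/E; D; F; G; H/A/B] holding=-

towers=[C/E; D; F; G; H/A/B] holding=-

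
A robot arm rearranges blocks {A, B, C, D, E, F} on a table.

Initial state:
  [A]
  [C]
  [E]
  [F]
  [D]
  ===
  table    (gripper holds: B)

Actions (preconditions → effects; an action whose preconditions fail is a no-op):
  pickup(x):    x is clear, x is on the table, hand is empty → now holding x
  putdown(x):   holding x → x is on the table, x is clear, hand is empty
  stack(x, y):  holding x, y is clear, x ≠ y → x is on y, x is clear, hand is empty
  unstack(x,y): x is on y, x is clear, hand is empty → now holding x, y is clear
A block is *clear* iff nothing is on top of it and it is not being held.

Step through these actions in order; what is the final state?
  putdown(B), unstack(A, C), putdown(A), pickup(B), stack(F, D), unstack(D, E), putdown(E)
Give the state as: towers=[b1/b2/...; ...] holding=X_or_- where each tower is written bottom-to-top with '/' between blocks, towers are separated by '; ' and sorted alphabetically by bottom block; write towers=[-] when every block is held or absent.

step 1 (putdown(B)): towers=[B; D/F/E/C/A] holding=-
step 2 (unstack(A, C)): towers=[B; D/F/E/C] holding=A
step 3 (putdown(A)): towers=[A; B; D/F/E/C] holding=-
step 4 (pickup(B)): towers=[A; D/F/E/C] holding=B
step 5 (stack(F, D)) [no-op]: towers=[A; D/F/E/C] holding=B
step 6 (unstack(D, E)) [no-op]: towers=[A; D/F/E/C] holding=B
step 7 (putdown(E)) [no-op]: towers=[A; D/F/E/C] holding=B

towers=[A; D/F/E/C] holding=B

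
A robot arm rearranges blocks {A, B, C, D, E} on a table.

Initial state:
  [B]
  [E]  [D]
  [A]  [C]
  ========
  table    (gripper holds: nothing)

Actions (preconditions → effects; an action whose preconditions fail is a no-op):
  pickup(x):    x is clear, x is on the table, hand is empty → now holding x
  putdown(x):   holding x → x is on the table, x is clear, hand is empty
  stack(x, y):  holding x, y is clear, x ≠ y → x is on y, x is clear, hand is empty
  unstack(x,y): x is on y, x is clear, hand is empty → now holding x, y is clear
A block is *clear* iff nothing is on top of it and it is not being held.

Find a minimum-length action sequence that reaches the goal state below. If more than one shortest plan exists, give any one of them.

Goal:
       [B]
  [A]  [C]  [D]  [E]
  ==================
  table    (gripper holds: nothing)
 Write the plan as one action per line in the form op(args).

unstack(D, C)
putdown(D)
unstack(B, E)
stack(B, C)
unstack(E, A)
putdown(E)

step 1 (unstack(D, C)): towers=[A/E/B; C] holding=D
step 2 (putdown(D)): towers=[A/E/B; C; D] holding=-
step 3 (unstack(B, E)): towers=[A/E; C; D] holding=B
step 4 (stack(B, C)): towers=[A/E; C/B; D] holding=-
step 5 (unstack(E, A)): towers=[A; C/B; D] holding=E
step 6 (putdown(E)): towers=[A; C/B; D; E] holding=-
goal check: towers=[A; C/B; D; E] holding=- — reached (length 6, optimal by BFS)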